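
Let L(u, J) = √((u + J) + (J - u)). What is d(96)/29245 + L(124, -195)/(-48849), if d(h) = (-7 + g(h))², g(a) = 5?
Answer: 4/29245 - I*√390/48849 ≈ 0.00013678 - 0.00040427*I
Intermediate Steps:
d(h) = 4 (d(h) = (-7 + 5)² = (-2)² = 4)
L(u, J) = √2*√J (L(u, J) = √((J + u) + (J - u)) = √(2*J) = √2*√J)
d(96)/29245 + L(124, -195)/(-48849) = 4/29245 + (√2*√(-195))/(-48849) = 4*(1/29245) + (√2*(I*√195))*(-1/48849) = 4/29245 + (I*√390)*(-1/48849) = 4/29245 - I*√390/48849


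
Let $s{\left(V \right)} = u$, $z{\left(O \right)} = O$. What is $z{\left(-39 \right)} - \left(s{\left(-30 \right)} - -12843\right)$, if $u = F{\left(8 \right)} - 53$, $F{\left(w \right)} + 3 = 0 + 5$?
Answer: $-12831$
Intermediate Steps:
$F{\left(w \right)} = 2$ ($F{\left(w \right)} = -3 + \left(0 + 5\right) = -3 + 5 = 2$)
$u = -51$ ($u = 2 - 53 = -51$)
$s{\left(V \right)} = -51$
$z{\left(-39 \right)} - \left(s{\left(-30 \right)} - -12843\right) = -39 - \left(-51 - -12843\right) = -39 - \left(-51 + 12843\right) = -39 - 12792 = -12831$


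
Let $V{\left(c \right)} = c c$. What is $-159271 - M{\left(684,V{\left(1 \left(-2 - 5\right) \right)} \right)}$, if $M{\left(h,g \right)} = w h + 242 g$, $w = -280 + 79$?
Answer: $-33645$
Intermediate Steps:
$w = -201$
$V{\left(c \right)} = c^{2}$
$M{\left(h,g \right)} = - 201 h + 242 g$
$-159271 - M{\left(684,V{\left(1 \left(-2 - 5\right) \right)} \right)} = -159271 - \left(\left(-201\right) 684 + 242 \left(1 \left(-2 - 5\right)\right)^{2}\right) = -159271 - \left(-137484 + 242 \left(1 \left(-7\right)\right)^{2}\right) = -159271 - \left(-137484 + 242 \left(-7\right)^{2}\right) = -159271 - \left(-137484 + 242 \cdot 49\right) = -159271 - \left(-137484 + 11858\right) = -159271 - -125626 = -159271 + 125626 = -33645$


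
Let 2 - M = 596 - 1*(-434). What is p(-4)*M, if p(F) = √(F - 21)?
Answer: -5140*I ≈ -5140.0*I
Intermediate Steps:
M = -1028 (M = 2 - (596 - 1*(-434)) = 2 - (596 + 434) = 2 - 1*1030 = 2 - 1030 = -1028)
p(F) = √(-21 + F)
p(-4)*M = √(-21 - 4)*(-1028) = √(-25)*(-1028) = (5*I)*(-1028) = -5140*I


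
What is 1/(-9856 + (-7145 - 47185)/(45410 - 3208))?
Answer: -21101/207998621 ≈ -0.00010145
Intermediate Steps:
1/(-9856 + (-7145 - 47185)/(45410 - 3208)) = 1/(-9856 - 54330/42202) = 1/(-9856 - 54330*1/42202) = 1/(-9856 - 27165/21101) = 1/(-207998621/21101) = -21101/207998621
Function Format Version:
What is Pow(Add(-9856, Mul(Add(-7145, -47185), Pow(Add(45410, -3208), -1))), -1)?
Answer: Rational(-21101, 207998621) ≈ -0.00010145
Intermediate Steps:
Pow(Add(-9856, Mul(Add(-7145, -47185), Pow(Add(45410, -3208), -1))), -1) = Pow(Add(-9856, Mul(-54330, Pow(42202, -1))), -1) = Pow(Add(-9856, Mul(-54330, Rational(1, 42202))), -1) = Pow(Add(-9856, Rational(-27165, 21101)), -1) = Pow(Rational(-207998621, 21101), -1) = Rational(-21101, 207998621)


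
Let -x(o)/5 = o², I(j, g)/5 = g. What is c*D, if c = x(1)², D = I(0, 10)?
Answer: 1250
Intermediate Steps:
I(j, g) = 5*g
x(o) = -5*o²
D = 50 (D = 5*10 = 50)
c = 25 (c = (-5*1²)² = (-5*1)² = (-5)² = 25)
c*D = 25*50 = 1250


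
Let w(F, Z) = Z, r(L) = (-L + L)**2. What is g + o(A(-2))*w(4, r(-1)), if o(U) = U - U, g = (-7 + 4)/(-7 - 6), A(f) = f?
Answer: 3/13 ≈ 0.23077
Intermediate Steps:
r(L) = 0 (r(L) = 0**2 = 0)
g = 3/13 (g = -3/(-13) = -3*(-1/13) = 3/13 ≈ 0.23077)
o(U) = 0
g + o(A(-2))*w(4, r(-1)) = 3/13 + 0*0 = 3/13 + 0 = 3/13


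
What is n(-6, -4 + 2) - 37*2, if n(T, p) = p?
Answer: -76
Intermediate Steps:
n(-6, -4 + 2) - 37*2 = (-4 + 2) - 37*2 = -2 - 74 = -76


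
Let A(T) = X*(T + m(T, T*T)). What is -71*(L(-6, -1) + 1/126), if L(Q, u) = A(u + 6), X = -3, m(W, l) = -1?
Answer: 107281/126 ≈ 851.44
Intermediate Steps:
A(T) = 3 - 3*T (A(T) = -3*(T - 1) = -3*(-1 + T) = 3 - 3*T)
L(Q, u) = -15 - 3*u (L(Q, u) = 3 - 3*(u + 6) = 3 - 3*(6 + u) = 3 + (-18 - 3*u) = -15 - 3*u)
-71*(L(-6, -1) + 1/126) = -71*((-15 - 3*(-1)) + 1/126) = -71*((-15 + 3) + 1/126) = -71*(-12 + 1/126) = -71*(-1511/126) = 107281/126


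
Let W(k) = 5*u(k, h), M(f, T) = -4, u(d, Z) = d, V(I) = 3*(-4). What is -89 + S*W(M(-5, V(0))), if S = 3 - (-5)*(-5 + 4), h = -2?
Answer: -49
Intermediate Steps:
V(I) = -12
W(k) = 5*k
S = -2 (S = 3 - (-5)*(-1) = 3 - 5*1 = 3 - 5 = -2)
-89 + S*W(M(-5, V(0))) = -89 - 10*(-4) = -89 - 2*(-20) = -89 + 40 = -49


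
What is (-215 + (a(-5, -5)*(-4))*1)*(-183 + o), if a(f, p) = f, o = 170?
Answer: 2535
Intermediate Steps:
(-215 + (a(-5, -5)*(-4))*1)*(-183 + o) = (-215 - 5*(-4)*1)*(-183 + 170) = (-215 + 20*1)*(-13) = (-215 + 20)*(-13) = -195*(-13) = 2535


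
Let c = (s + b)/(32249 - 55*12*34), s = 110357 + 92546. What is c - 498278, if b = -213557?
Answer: -4887619556/9809 ≈ -4.9828e+5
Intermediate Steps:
s = 202903
c = -10654/9809 (c = (202903 - 213557)/(32249 - 55*12*34) = -10654/(32249 - 660*34) = -10654/(32249 - 22440) = -10654/9809 ≈ -1.0861)
c - 498278 = -10654/9809 - 498278 = -4887619556/9809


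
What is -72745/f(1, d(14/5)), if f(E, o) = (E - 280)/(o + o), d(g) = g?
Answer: 407372/279 ≈ 1460.1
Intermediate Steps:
f(E, o) = (-280 + E)/(2*o) (f(E, o) = (-280 + E)/((2*o)) = (-280 + E)*(1/(2*o)) = (-280 + E)/(2*o))
-72745/f(1, d(14/5)) = -72745*28/(5*(-280 + 1)) = -72745/((1/2)*(-279)/(14*(1/5))) = -72745/((1/2)*(-279)/(14/5)) = -72745/((1/2)*(5/14)*(-279)) = -72745/(-1395/28) = -72745*(-28/1395) = 407372/279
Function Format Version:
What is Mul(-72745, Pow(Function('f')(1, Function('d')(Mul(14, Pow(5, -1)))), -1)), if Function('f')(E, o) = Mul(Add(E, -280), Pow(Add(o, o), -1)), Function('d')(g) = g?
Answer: Rational(407372, 279) ≈ 1460.1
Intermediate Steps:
Function('f')(E, o) = Mul(Rational(1, 2), Pow(o, -1), Add(-280, E)) (Function('f')(E, o) = Mul(Add(-280, E), Pow(Mul(2, o), -1)) = Mul(Add(-280, E), Mul(Rational(1, 2), Pow(o, -1))) = Mul(Rational(1, 2), Pow(o, -1), Add(-280, E)))
Mul(-72745, Pow(Function('f')(1, Function('d')(Mul(14, Pow(5, -1)))), -1)) = Mul(-72745, Pow(Mul(Rational(1, 2), Pow(Mul(14, Pow(5, -1)), -1), Add(-280, 1)), -1)) = Mul(-72745, Pow(Mul(Rational(1, 2), Pow(Mul(14, Rational(1, 5)), -1), -279), -1)) = Mul(-72745, Pow(Mul(Rational(1, 2), Pow(Rational(14, 5), -1), -279), -1)) = Mul(-72745, Pow(Mul(Rational(1, 2), Rational(5, 14), -279), -1)) = Mul(-72745, Pow(Rational(-1395, 28), -1)) = Mul(-72745, Rational(-28, 1395)) = Rational(407372, 279)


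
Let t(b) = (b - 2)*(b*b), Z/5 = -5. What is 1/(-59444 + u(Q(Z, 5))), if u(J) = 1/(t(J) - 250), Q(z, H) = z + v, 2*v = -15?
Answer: -293525/17448300108 ≈ -1.6823e-5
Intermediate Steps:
Z = -25 (Z = 5*(-5) = -25)
v = -15/2 (v = (1/2)*(-15) = -15/2 ≈ -7.5000)
Q(z, H) = -15/2 + z (Q(z, H) = z - 15/2 = -15/2 + z)
t(b) = b**2*(-2 + b) (t(b) = (-2 + b)*b**2 = b**2*(-2 + b))
u(J) = 1/(-250 + J**2*(-2 + J)) (u(J) = 1/(J**2*(-2 + J) - 250) = 1/(-250 + J**2*(-2 + J)))
1/(-59444 + u(Q(Z, 5))) = 1/(-59444 + 1/(-250 + (-15/2 - 25)**2*(-2 + (-15/2 - 25)))) = 1/(-59444 + 1/(-250 + (-65/2)**2*(-2 - 65/2))) = 1/(-59444 + 1/(-250 + (4225/4)*(-69/2))) = 1/(-59444 + 1/(-250 - 291525/8)) = 1/(-59444 + 1/(-293525/8)) = 1/(-59444 - 8/293525) = 1/(-17448300108/293525) = -293525/17448300108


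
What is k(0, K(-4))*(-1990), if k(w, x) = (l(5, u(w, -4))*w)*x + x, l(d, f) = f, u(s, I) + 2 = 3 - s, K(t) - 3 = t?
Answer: 1990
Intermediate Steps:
K(t) = 3 + t
u(s, I) = 1 - s (u(s, I) = -2 + (3 - s) = 1 - s)
k(w, x) = x + w*x*(1 - w) (k(w, x) = ((1 - w)*w)*x + x = (w*(1 - w))*x + x = w*x*(1 - w) + x = x + w*x*(1 - w))
k(0, K(-4))*(-1990) = ((3 - 4)*(1 + 0 - 1*0²))*(-1990) = -(1 + 0 - 1*0)*(-1990) = -(1 + 0 + 0)*(-1990) = -1*1*(-1990) = -1*(-1990) = 1990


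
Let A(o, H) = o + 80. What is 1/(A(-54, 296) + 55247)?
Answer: 1/55273 ≈ 1.8092e-5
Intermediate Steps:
A(o, H) = 80 + o
1/(A(-54, 296) + 55247) = 1/((80 - 54) + 55247) = 1/(26 + 55247) = 1/55273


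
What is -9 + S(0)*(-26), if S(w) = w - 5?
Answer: 121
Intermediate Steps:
S(w) = -5 + w
-9 + S(0)*(-26) = -9 + (-5 + 0)*(-26) = -9 - 5*(-26) = -9 + 130 = 121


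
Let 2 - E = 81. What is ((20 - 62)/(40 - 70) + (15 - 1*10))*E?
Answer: -2528/5 ≈ -505.60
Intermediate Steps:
E = -79 (E = 2 - 1*81 = 2 - 81 = -79)
((20 - 62)/(40 - 70) + (15 - 1*10))*E = ((20 - 62)/(40 - 70) + (15 - 1*10))*(-79) = (-42/(-30) + (15 - 10))*(-79) = (-42*(-1/30) + 5)*(-79) = (7/5 + 5)*(-79) = (32/5)*(-79) = -2528/5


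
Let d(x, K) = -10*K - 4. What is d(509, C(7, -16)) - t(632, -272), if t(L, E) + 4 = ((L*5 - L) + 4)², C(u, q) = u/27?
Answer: -173097718/27 ≈ -6.4110e+6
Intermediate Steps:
C(u, q) = u/27 (C(u, q) = u*(1/27) = u/27)
d(x, K) = -4 - 10*K
t(L, E) = -4 + (4 + 4*L)² (t(L, E) = -4 + ((L*5 - L) + 4)² = -4 + ((5*L - L) + 4)² = -4 + (4*L + 4)² = -4 + (4 + 4*L)²)
d(509, C(7, -16)) - t(632, -272) = (-4 - 10*7/27) - (-4 + 16*(1 + 632)²) = (-4 - 10*7/27) - (-4 + 16*633²) = (-4 - 70/27) - (-4 + 16*400689) = -178/27 - (-4 + 6411024) = -178/27 - 1*6411020 = -178/27 - 6411020 = -173097718/27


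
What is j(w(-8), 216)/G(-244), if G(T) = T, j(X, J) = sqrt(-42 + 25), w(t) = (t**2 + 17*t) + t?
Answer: -I*sqrt(17)/244 ≈ -0.016898*I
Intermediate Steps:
w(t) = t**2 + 18*t
j(X, J) = I*sqrt(17) (j(X, J) = sqrt(-17) = I*sqrt(17))
j(w(-8), 216)/G(-244) = (I*sqrt(17))/(-244) = (I*sqrt(17))*(-1/244) = -I*sqrt(17)/244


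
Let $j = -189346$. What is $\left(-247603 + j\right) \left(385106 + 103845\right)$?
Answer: $-213646650499$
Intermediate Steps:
$\left(-247603 + j\right) \left(385106 + 103845\right) = \left(-247603 - 189346\right) \left(385106 + 103845\right) = \left(-436949\right) 488951 = -213646650499$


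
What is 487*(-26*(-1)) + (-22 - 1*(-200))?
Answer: 12840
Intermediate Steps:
487*(-26*(-1)) + (-22 - 1*(-200)) = 487*26 + (-22 + 200) = 12662 + 178 = 12840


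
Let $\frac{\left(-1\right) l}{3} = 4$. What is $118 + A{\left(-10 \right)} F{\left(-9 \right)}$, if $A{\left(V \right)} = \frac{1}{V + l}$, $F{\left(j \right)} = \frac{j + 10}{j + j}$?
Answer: $\frac{46729}{396} \approx 118.0$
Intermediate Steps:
$l = -12$ ($l = \left(-3\right) 4 = -12$)
$F{\left(j \right)} = \frac{10 + j}{2 j}$
$A{\left(V \right)} = \frac{1}{-12 + V}$ ($A{\left(V \right)} = \frac{1}{V - 12} = \frac{1}{-12 + V}$)
$118 + A{\left(-10 \right)} F{\left(-9 \right)} = 118 + \frac{\frac{1}{2} \frac{1}{-9} \left(10 - 9\right)}{-12 - 10} = 118 + \frac{\frac{1}{2} \left(- \frac{1}{9}\right) 1}{-22} = 118 - - \frac{1}{396} = 118 + \frac{1}{396} = \frac{46729}{396}$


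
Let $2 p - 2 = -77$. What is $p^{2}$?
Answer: $\frac{5625}{4} \approx 1406.3$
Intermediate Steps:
$p = - \frac{75}{2}$ ($p = 1 + \frac{1}{2} \left(-77\right) = 1 - \frac{77}{2} = - \frac{75}{2} \approx -37.5$)
$p^{2} = \left(- \frac{75}{2}\right)^{2} = \frac{5625}{4}$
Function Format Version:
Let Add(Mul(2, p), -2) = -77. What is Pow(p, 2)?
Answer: Rational(5625, 4) ≈ 1406.3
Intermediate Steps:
p = Rational(-75, 2) (p = Add(1, Mul(Rational(1, 2), -77)) = Add(1, Rational(-77, 2)) = Rational(-75, 2) ≈ -37.500)
Pow(p, 2) = Pow(Rational(-75, 2), 2) = Rational(5625, 4)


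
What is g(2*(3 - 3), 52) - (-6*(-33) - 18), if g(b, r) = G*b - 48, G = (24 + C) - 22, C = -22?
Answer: -228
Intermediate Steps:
G = -20 (G = (24 - 22) - 22 = 2 - 22 = -20)
g(b, r) = -48 - 20*b (g(b, r) = -20*b - 48 = -48 - 20*b)
g(2*(3 - 3), 52) - (-6*(-33) - 18) = (-48 - 40*(3 - 3)) - (-6*(-33) - 18) = (-48 - 40*0) - (198 - 18) = (-48 - 20*0) - 1*180 = (-48 + 0) - 180 = -48 - 180 = -228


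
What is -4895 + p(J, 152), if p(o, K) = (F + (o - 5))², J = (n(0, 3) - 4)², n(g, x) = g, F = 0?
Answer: -4774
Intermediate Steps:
J = 16 (J = (0 - 4)² = (-4)² = 16)
p(o, K) = (-5 + o)² (p(o, K) = (0 + (o - 5))² = (0 + (-5 + o))² = (-5 + o)²)
-4895 + p(J, 152) = -4895 + (-5 + 16)² = -4895 + 11² = -4895 + 121 = -4774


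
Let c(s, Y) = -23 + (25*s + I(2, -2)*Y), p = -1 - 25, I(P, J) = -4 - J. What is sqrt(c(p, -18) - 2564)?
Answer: I*sqrt(3201) ≈ 56.577*I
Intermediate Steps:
p = -26
c(s, Y) = -23 - 2*Y + 25*s (c(s, Y) = -23 + (25*s + (-4 - 1*(-2))*Y) = -23 + (25*s + (-4 + 2)*Y) = -23 + (25*s - 2*Y) = -23 + (-2*Y + 25*s) = -23 - 2*Y + 25*s)
sqrt(c(p, -18) - 2564) = sqrt((-23 - 2*(-18) + 25*(-26)) - 2564) = sqrt((-23 + 36 - 650) - 2564) = sqrt(-637 - 2564) = sqrt(-3201) = I*sqrt(3201)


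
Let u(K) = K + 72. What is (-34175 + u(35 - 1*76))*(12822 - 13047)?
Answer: 7682400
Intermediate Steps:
u(K) = 72 + K
(-34175 + u(35 - 1*76))*(12822 - 13047) = (-34175 + (72 + (35 - 1*76)))*(12822 - 13047) = (-34175 + (72 + (35 - 76)))*(-225) = (-34175 + (72 - 41))*(-225) = (-34175 + 31)*(-225) = -34144*(-225) = 7682400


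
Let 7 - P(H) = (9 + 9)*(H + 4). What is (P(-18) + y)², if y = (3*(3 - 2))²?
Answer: 71824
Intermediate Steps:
y = 9 (y = (3*1)² = 3² = 9)
P(H) = -65 - 18*H (P(H) = 7 - (9 + 9)*(H + 4) = 7 - 18*(4 + H) = 7 - (72 + 18*H) = 7 + (-72 - 18*H) = -65 - 18*H)
(P(-18) + y)² = ((-65 - 18*(-18)) + 9)² = ((-65 + 324) + 9)² = (259 + 9)² = 268² = 71824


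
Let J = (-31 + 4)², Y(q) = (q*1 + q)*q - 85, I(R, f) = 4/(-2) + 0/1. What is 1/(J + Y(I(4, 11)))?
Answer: 1/652 ≈ 0.0015337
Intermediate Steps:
I(R, f) = -2 (I(R, f) = 4*(-½) + 0*1 = -2 + 0 = -2)
Y(q) = -85 + 2*q² (Y(q) = (q + q)*q - 85 = (2*q)*q - 85 = 2*q² - 85 = -85 + 2*q²)
J = 729 (J = (-27)² = 729)
1/(J + Y(I(4, 11))) = 1/(729 + (-85 + 2*(-2)²)) = 1/(729 + (-85 + 2*4)) = 1/(729 + (-85 + 8)) = 1/(729 - 77) = 1/652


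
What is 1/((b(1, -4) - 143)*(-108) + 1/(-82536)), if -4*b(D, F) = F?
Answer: 82536/1265772095 ≈ 6.5206e-5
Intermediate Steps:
b(D, F) = -F/4
1/((b(1, -4) - 143)*(-108) + 1/(-82536)) = 1/((-¼*(-4) - 143)*(-108) + 1/(-82536)) = 1/((1 - 143)*(-108) - 1/82536) = 1/(-142*(-108) - 1/82536) = 1/(15336 - 1/82536) = 1/(1265772095/82536) = 82536/1265772095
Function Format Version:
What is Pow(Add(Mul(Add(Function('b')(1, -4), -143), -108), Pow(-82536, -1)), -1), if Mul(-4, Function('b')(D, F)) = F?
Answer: Rational(82536, 1265772095) ≈ 6.5206e-5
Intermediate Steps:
Function('b')(D, F) = Mul(Rational(-1, 4), F)
Pow(Add(Mul(Add(Function('b')(1, -4), -143), -108), Pow(-82536, -1)), -1) = Pow(Add(Mul(Add(Mul(Rational(-1, 4), -4), -143), -108), Pow(-82536, -1)), -1) = Pow(Add(Mul(Add(1, -143), -108), Rational(-1, 82536)), -1) = Pow(Add(Mul(-142, -108), Rational(-1, 82536)), -1) = Pow(Add(15336, Rational(-1, 82536)), -1) = Pow(Rational(1265772095, 82536), -1) = Rational(82536, 1265772095)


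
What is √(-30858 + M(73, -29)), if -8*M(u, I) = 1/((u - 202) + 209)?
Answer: I*√197491210/80 ≈ 175.66*I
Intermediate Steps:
M(u, I) = -1/(8*(7 + u)) (M(u, I) = -1/(8*((u - 202) + 209)) = -1/(8*((-202 + u) + 209)) = -1/(8*(7 + u)))
√(-30858 + M(73, -29)) = √(-30858 - 1/(56 + 8*73)) = √(-30858 - 1/(56 + 584)) = √(-30858 - 1/640) = √(-19749121/640) = I*√197491210/80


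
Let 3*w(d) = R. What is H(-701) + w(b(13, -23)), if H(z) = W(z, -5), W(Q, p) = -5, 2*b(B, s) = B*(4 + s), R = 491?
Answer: 476/3 ≈ 158.67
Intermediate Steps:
b(B, s) = B*(4 + s)/2 (b(B, s) = (B*(4 + s))/2 = B*(4 + s)/2)
H(z) = -5
w(d) = 491/3 (w(d) = (⅓)*491 = 491/3)
H(-701) + w(b(13, -23)) = -5 + 491/3 = 476/3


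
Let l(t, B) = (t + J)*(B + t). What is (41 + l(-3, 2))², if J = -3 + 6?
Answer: 1681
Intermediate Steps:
J = 3
l(t, B) = (3 + t)*(B + t) (l(t, B) = (t + 3)*(B + t) = (3 + t)*(B + t))
(41 + l(-3, 2))² = (41 + ((-3)² + 3*2 + 3*(-3) + 2*(-3)))² = (41 + (9 + 6 - 9 - 6))² = (41 + 0)² = 41² = 1681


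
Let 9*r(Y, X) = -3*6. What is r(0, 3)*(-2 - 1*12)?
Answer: 28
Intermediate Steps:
r(Y, X) = -2 (r(Y, X) = (-3*6)/9 = (⅑)*(-18) = -2)
r(0, 3)*(-2 - 1*12) = -2*(-2 - 1*12) = -2*(-2 - 12) = -2*(-14) = 28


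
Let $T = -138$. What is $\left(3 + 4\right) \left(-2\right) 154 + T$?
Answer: $-2294$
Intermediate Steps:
$\left(3 + 4\right) \left(-2\right) 154 + T = \left(3 + 4\right) \left(-2\right) 154 - 138 = 7 \left(-2\right) 154 - 138 = \left(-14\right) 154 - 138 = -2156 - 138 = -2294$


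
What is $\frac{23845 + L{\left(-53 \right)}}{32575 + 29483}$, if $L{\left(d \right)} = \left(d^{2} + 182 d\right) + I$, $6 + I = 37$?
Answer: $\frac{17039}{62058} \approx 0.27457$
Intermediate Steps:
$I = 31$ ($I = -6 + 37 = 31$)
$L{\left(d \right)} = 31 + d^{2} + 182 d$ ($L{\left(d \right)} = \left(d^{2} + 182 d\right) + 31 = 31 + d^{2} + 182 d$)
$\frac{23845 + L{\left(-53 \right)}}{32575 + 29483} = \frac{23845 + \left(31 + \left(-53\right)^{2} + 182 \left(-53\right)\right)}{32575 + 29483} = \frac{23845 + \left(31 + 2809 - 9646\right)}{62058} = \left(23845 - 6806\right) \frac{1}{62058} = 17039 \cdot \frac{1}{62058} = \frac{17039}{62058}$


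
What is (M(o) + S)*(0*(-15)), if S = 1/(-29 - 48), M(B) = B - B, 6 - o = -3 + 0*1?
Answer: 0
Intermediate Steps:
o = 9 (o = 6 - (-3 + 0*1) = 6 - (-3 + 0) = 6 - 1*(-3) = 6 + 3 = 9)
M(B) = 0
S = -1/77 (S = 1/(-77) = -1/77 ≈ -0.012987)
(M(o) + S)*(0*(-15)) = (0 - 1/77)*(0*(-15)) = -1/77*0 = 0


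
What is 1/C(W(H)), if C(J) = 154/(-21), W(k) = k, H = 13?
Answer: -3/22 ≈ -0.13636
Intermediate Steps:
C(J) = -22/3 (C(J) = 154*(-1/21) = -22/3)
1/C(W(H)) = 1/(-22/3) = -3/22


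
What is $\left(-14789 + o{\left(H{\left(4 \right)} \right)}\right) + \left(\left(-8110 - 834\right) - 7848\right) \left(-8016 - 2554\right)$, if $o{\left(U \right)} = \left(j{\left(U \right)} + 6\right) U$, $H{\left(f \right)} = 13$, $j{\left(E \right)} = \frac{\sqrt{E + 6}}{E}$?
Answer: $177476729 + \sqrt{19} \approx 1.7748 \cdot 10^{8}$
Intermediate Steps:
$j{\left(E \right)} = \frac{\sqrt{6 + E}}{E}$
$o{\left(U \right)} = U \left(6 + \frac{\sqrt{6 + U}}{U}\right)$ ($o{\left(U \right)} = \left(\frac{\sqrt{6 + U}}{U} + 6\right) U = \left(6 + \frac{\sqrt{6 + U}}{U}\right) U = U \left(6 + \frac{\sqrt{6 + U}}{U}\right)$)
$\left(-14789 + o{\left(H{\left(4 \right)} \right)}\right) + \left(\left(-8110 - 834\right) - 7848\right) \left(-8016 - 2554\right) = \left(-14789 + \left(\sqrt{6 + 13} + 6 \cdot 13\right)\right) + \left(\left(-8110 - 834\right) - 7848\right) \left(-8016 - 2554\right) = \left(-14789 + \left(\sqrt{19} + 78\right)\right) + \left(-8944 - 7848\right) \left(-10570\right) = \left(-14789 + \left(78 + \sqrt{19}\right)\right) - -177491440 = \left(-14711 + \sqrt{19}\right) + 177491440 = 177476729 + \sqrt{19}$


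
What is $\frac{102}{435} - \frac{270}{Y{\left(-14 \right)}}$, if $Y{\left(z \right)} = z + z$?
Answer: $\frac{20051}{2030} \approx 9.8773$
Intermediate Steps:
$Y{\left(z \right)} = 2 z$
$\frac{102}{435} - \frac{270}{Y{\left(-14 \right)}} = \frac{102}{435} - \frac{270}{2 \left(-14\right)} = 102 \cdot \frac{1}{435} - \frac{270}{-28} = \frac{34}{145} - - \frac{135}{14} = \frac{34}{145} + \frac{135}{14} = \frac{20051}{2030}$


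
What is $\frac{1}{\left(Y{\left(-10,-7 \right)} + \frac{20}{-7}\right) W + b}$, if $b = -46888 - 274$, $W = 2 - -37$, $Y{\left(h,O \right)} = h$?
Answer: $- \frac{7}{333644} \approx -2.098 \cdot 10^{-5}$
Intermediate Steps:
$W = 39$ ($W = 2 + 37 = 39$)
$b = -47162$ ($b = -46888 - 274 = -47162$)
$\frac{1}{\left(Y{\left(-10,-7 \right)} + \frac{20}{-7}\right) W + b} = \frac{1}{\left(-10 + \frac{20}{-7}\right) 39 - 47162} = \frac{1}{\left(-10 + 20 \left(- \frac{1}{7}\right)\right) 39 - 47162} = \frac{1}{\left(-10 - \frac{20}{7}\right) 39 - 47162} = \frac{1}{\left(- \frac{90}{7}\right) 39 - 47162} = \frac{1}{- \frac{3510}{7} - 47162} = \frac{1}{- \frac{333644}{7}} = - \frac{7}{333644}$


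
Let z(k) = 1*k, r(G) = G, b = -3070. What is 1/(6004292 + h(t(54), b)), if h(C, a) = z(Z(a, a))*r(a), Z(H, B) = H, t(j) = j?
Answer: 1/15429192 ≈ 6.4812e-8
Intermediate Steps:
z(k) = k
h(C, a) = a² (h(C, a) = a*a = a²)
1/(6004292 + h(t(54), b)) = 1/(6004292 + (-3070)²) = 1/(6004292 + 9424900) = 1/15429192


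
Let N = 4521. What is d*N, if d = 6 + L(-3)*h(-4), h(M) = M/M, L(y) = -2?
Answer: 18084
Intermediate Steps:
h(M) = 1
d = 4 (d = 6 - 2*1 = 6 - 2 = 4)
d*N = 4*4521 = 18084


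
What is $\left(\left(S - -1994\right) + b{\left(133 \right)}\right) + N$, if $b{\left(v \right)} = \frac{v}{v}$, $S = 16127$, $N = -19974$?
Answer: $-1852$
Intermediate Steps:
$b{\left(v \right)} = 1$
$\left(\left(S - -1994\right) + b{\left(133 \right)}\right) + N = \left(\left(16127 - -1994\right) + 1\right) - 19974 = \left(\left(16127 + 1994\right) + 1\right) - 19974 = \left(18121 + 1\right) - 19974 = 18122 - 19974 = -1852$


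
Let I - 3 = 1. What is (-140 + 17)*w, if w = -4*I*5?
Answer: 9840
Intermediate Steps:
I = 4 (I = 3 + 1 = 4)
w = -80 (w = -4*4*5 = -16*5 = -80)
(-140 + 17)*w = (-140 + 17)*(-80) = -123*(-80) = 9840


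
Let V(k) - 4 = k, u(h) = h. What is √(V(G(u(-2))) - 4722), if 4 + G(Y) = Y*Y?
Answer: I*√4718 ≈ 68.688*I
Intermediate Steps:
G(Y) = -4 + Y² (G(Y) = -4 + Y*Y = -4 + Y²)
V(k) = 4 + k
√(V(G(u(-2))) - 4722) = √((4 + (-4 + (-2)²)) - 4722) = √((4 + (-4 + 4)) - 4722) = √((4 + 0) - 4722) = √(4 - 4722) = √(-4718) = I*√4718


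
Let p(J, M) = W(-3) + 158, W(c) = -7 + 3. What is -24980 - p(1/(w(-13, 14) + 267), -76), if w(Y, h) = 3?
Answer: -25134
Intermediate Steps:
W(c) = -4
p(J, M) = 154 (p(J, M) = -4 + 158 = 154)
-24980 - p(1/(w(-13, 14) + 267), -76) = -24980 - 1*154 = -24980 - 154 = -25134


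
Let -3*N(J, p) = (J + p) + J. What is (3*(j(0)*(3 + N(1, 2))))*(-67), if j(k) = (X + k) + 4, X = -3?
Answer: -335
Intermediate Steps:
N(J, p) = -2*J/3 - p/3 (N(J, p) = -((J + p) + J)/3 = -(p + 2*J)/3 = -2*J/3 - p/3)
j(k) = 1 + k (j(k) = (-3 + k) + 4 = 1 + k)
(3*(j(0)*(3 + N(1, 2))))*(-67) = (3*((1 + 0)*(3 + (-⅔*1 - ⅓*2))))*(-67) = (3*(1*(3 + (-⅔ - ⅔))))*(-67) = (3*(1*(3 - 4/3)))*(-67) = (3*(1*(5/3)))*(-67) = (3*(5/3))*(-67) = 5*(-67) = -335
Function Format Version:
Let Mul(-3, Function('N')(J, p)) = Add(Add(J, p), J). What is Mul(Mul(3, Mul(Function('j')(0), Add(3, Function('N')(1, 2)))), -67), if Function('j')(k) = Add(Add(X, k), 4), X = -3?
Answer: -335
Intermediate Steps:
Function('N')(J, p) = Add(Mul(Rational(-2, 3), J), Mul(Rational(-1, 3), p)) (Function('N')(J, p) = Mul(Rational(-1, 3), Add(Add(J, p), J)) = Mul(Rational(-1, 3), Add(p, Mul(2, J))) = Add(Mul(Rational(-2, 3), J), Mul(Rational(-1, 3), p)))
Function('j')(k) = Add(1, k) (Function('j')(k) = Add(Add(-3, k), 4) = Add(1, k))
Mul(Mul(3, Mul(Function('j')(0), Add(3, Function('N')(1, 2)))), -67) = Mul(Mul(3, Mul(Add(1, 0), Add(3, Add(Mul(Rational(-2, 3), 1), Mul(Rational(-1, 3), 2))))), -67) = Mul(Mul(3, Mul(1, Add(3, Add(Rational(-2, 3), Rational(-2, 3))))), -67) = Mul(Mul(3, Mul(1, Add(3, Rational(-4, 3)))), -67) = Mul(Mul(3, Mul(1, Rational(5, 3))), -67) = Mul(Mul(3, Rational(5, 3)), -67) = Mul(5, -67) = -335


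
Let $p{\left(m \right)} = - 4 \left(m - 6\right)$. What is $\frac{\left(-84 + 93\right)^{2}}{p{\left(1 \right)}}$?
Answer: $\frac{81}{20} \approx 4.05$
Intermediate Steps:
$p{\left(m \right)} = 24 - 4 m$ ($p{\left(m \right)} = - 4 \left(-6 + m\right) = 24 - 4 m$)
$\frac{\left(-84 + 93\right)^{2}}{p{\left(1 \right)}} = \frac{\left(-84 + 93\right)^{2}}{24 - 4} = \frac{9^{2}}{24 - 4} = \frac{81}{20}$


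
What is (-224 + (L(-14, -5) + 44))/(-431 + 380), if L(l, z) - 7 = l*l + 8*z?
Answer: 1/3 ≈ 0.33333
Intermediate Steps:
L(l, z) = 7 + l**2 + 8*z (L(l, z) = 7 + (l*l + 8*z) = 7 + (l**2 + 8*z) = 7 + l**2 + 8*z)
(-224 + (L(-14, -5) + 44))/(-431 + 380) = (-224 + ((7 + (-14)**2 + 8*(-5)) + 44))/(-431 + 380) = (-224 + ((7 + 196 - 40) + 44))/(-51) = (-224 + (163 + 44))*(-1/51) = (-224 + 207)*(-1/51) = -17*(-1/51) = 1/3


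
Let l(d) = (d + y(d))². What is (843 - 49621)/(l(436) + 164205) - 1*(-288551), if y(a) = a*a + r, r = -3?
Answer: 5237411875944284/18150732023 ≈ 2.8855e+5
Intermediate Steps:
y(a) = -3 + a² (y(a) = a*a - 3 = a² - 3 = -3 + a²)
l(d) = (-3 + d + d²)² (l(d) = (d + (-3 + d²))² = (-3 + d + d²)²)
(843 - 49621)/(l(436) + 164205) - 1*(-288551) = (843 - 49621)/((-3 + 436 + 436²)² + 164205) - 1*(-288551) = -48778/((-3 + 436 + 190096)² + 164205) + 288551 = -48778/(190529² + 164205) + 288551 = -48778/(36301299841 + 164205) + 288551 = -48778/36301464046 + 288551 = -48778*1/36301464046 + 288551 = -24389/18150732023 + 288551 = 5237411875944284/18150732023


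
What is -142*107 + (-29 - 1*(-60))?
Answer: -15163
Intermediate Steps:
-142*107 + (-29 - 1*(-60)) = -15194 + (-29 + 60) = -15194 + 31 = -15163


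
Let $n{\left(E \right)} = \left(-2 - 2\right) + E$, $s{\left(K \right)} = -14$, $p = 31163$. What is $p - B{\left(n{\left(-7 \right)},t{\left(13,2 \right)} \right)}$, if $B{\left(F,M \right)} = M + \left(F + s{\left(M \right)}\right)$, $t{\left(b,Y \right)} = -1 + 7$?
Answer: $31182$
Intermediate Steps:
$t{\left(b,Y \right)} = 6$
$n{\left(E \right)} = -4 + E$
$B{\left(F,M \right)} = -14 + F + M$ ($B{\left(F,M \right)} = M + \left(F - 14\right) = M + \left(-14 + F\right) = -14 + F + M$)
$p - B{\left(n{\left(-7 \right)},t{\left(13,2 \right)} \right)} = 31163 - \left(-14 - 11 + 6\right) = 31163 - -19 = 31163 + 19 = 31182$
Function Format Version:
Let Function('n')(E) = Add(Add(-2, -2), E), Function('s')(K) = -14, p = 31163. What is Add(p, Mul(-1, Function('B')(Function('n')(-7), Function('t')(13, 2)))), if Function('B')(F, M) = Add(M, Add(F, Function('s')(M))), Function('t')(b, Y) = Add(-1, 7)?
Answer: 31182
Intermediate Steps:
Function('t')(b, Y) = 6
Function('n')(E) = Add(-4, E)
Function('B')(F, M) = Add(-14, F, M) (Function('B')(F, M) = Add(M, Add(F, -14)) = Add(M, Add(-14, F)) = Add(-14, F, M))
Add(p, Mul(-1, Function('B')(Function('n')(-7), Function('t')(13, 2)))) = Add(31163, Mul(-1, Add(-14, Add(-4, -7), 6))) = Add(31163, Mul(-1, Add(-14, -11, 6))) = Add(31163, Mul(-1, -19)) = Add(31163, 19) = 31182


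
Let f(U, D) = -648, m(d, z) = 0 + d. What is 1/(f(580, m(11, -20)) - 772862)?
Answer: -1/773510 ≈ -1.2928e-6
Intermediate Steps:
m(d, z) = d
1/(f(580, m(11, -20)) - 772862) = 1/(-648 - 772862) = 1/(-773510) = -1/773510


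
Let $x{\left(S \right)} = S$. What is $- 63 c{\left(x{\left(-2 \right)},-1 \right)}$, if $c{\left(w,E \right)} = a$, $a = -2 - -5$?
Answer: $-189$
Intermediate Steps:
$a = 3$ ($a = -2 + 5 = 3$)
$c{\left(w,E \right)} = 3$
$- 63 c{\left(x{\left(-2 \right)},-1 \right)} = \left(-63\right) 3 = -189$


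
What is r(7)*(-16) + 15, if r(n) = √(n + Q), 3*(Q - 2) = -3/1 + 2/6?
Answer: 15 - 16*√73/3 ≈ -30.568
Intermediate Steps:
Q = 10/9 (Q = 2 + (-3/1 + 2/6)/3 = 2 + (-3*1 + 2*(⅙))/3 = 2 + (-3 + ⅓)/3 = 2 + (⅓)*(-8/3) = 2 - 8/9 = 10/9 ≈ 1.1111)
r(n) = √(10/9 + n) (r(n) = √(n + 10/9) = √(10/9 + n))
r(7)*(-16) + 15 = (√(10 + 9*7)/3)*(-16) + 15 = (√(10 + 63)/3)*(-16) + 15 = (√73/3)*(-16) + 15 = -16*√73/3 + 15 = 15 - 16*√73/3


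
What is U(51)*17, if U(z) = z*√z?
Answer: 867*√51 ≈ 6191.6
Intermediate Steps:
U(z) = z^(3/2)
U(51)*17 = 51^(3/2)*17 = (51*√51)*17 = 867*√51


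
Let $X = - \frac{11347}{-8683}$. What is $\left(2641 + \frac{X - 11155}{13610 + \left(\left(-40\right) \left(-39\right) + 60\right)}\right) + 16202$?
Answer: $\frac{1245870427176}{66121045} \approx 18842.0$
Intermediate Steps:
$X = \frac{11347}{8683}$ ($X = \left(-11347\right) \left(- \frac{1}{8683}\right) = \frac{11347}{8683} \approx 1.3068$)
$\left(2641 + \frac{X - 11155}{13610 + \left(\left(-40\right) \left(-39\right) + 60\right)}\right) + 16202 = \left(2641 + \frac{\frac{11347}{8683} - 11155}{13610 + \left(\left(-40\right) \left(-39\right) + 60\right)}\right) + 16202 = \left(2641 - \frac{96847518}{8683 \left(13610 + \left(1560 + 60\right)\right)}\right) + 16202 = \left(2641 - \frac{96847518}{8683 \left(13610 + 1620\right)}\right) + 16202 = \left(2641 - \frac{96847518}{8683 \cdot 15230}\right) + 16202 = \left(2641 - \frac{48423759}{66121045}\right) + 16202 = \frac{174577256086}{66121045} + 16202 = \frac{1245870427176}{66121045}$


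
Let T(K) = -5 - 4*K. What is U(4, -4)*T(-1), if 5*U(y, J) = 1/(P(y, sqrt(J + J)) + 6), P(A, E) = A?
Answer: -1/50 ≈ -0.020000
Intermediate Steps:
U(y, J) = 1/(5*(6 + y)) (U(y, J) = 1/(5*(y + 6)) = 1/(5*(6 + y)))
U(4, -4)*T(-1) = (1/(5*(6 + 4)))*(-5 - 4*(-1)) = ((1/5)/10)*(-5 + 4) = ((1/5)*(1/10))*(-1) = (1/50)*(-1) = -1/50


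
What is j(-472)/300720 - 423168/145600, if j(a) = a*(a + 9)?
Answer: -5325683/2443350 ≈ -2.1797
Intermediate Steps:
j(a) = a*(9 + a)
j(-472)/300720 - 423168/145600 = -472*(9 - 472)/300720 - 423168/145600 = -472*(-463)*(1/300720) - 423168*1/145600 = 218536*(1/300720) - 6612/2275 = 27317/37590 - 6612/2275 = -5325683/2443350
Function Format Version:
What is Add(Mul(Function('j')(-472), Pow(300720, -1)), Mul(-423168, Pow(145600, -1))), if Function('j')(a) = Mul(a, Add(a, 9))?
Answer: Rational(-5325683, 2443350) ≈ -2.1797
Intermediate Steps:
Function('j')(a) = Mul(a, Add(9, a))
Add(Mul(Function('j')(-472), Pow(300720, -1)), Mul(-423168, Pow(145600, -1))) = Add(Mul(Mul(-472, Add(9, -472)), Pow(300720, -1)), Mul(-423168, Pow(145600, -1))) = Add(Mul(Mul(-472, -463), Rational(1, 300720)), Mul(-423168, Rational(1, 145600))) = Add(Mul(218536, Rational(1, 300720)), Rational(-6612, 2275)) = Add(Rational(27317, 37590), Rational(-6612, 2275)) = Rational(-5325683, 2443350)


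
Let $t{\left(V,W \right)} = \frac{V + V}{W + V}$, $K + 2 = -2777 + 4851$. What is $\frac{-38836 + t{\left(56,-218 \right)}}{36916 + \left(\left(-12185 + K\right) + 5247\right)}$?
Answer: $- \frac{1572886}{1298025} \approx -1.2118$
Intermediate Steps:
$K = 2072$ ($K = -2 + \left(-2777 + 4851\right) = -2 + 2074 = 2072$)
$t{\left(V,W \right)} = \frac{2 V}{V + W}$
$\frac{-38836 + t{\left(56,-218 \right)}}{36916 + \left(\left(-12185 + K\right) + 5247\right)} = \frac{-38836 + 2 \cdot 56 \frac{1}{56 - 218}}{36916 + \left(\left(-12185 + 2072\right) + 5247\right)} = \frac{-38836 + 2 \cdot 56 \frac{1}{-162}}{36916 + \left(-10113 + 5247\right)} = \frac{-38836 + 2 \cdot 56 \left(- \frac{1}{162}\right)}{36916 - 4866} = \frac{-38836 - \frac{56}{81}}{32050} = \left(- \frac{3145772}{81}\right) \frac{1}{32050} = - \frac{1572886}{1298025}$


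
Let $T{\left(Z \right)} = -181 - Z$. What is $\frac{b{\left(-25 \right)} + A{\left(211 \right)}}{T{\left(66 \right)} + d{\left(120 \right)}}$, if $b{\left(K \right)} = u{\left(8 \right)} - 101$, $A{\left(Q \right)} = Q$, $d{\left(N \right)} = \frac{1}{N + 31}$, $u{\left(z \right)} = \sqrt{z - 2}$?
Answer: $- \frac{8305}{18648} - \frac{151 \sqrt{6}}{37296} \approx -0.45527$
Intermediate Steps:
$u{\left(z \right)} = \sqrt{-2 + z}$
$d{\left(N \right)} = \frac{1}{31 + N}$
$b{\left(K \right)} = -101 + \sqrt{6}$ ($b{\left(K \right)} = \sqrt{-2 + 8} - 101 = \sqrt{6} - 101 = -101 + \sqrt{6}$)
$\frac{b{\left(-25 \right)} + A{\left(211 \right)}}{T{\left(66 \right)} + d{\left(120 \right)}} = \frac{\left(-101 + \sqrt{6}\right) + 211}{\left(-181 - 66\right) + \frac{1}{31 + 120}} = \frac{110 + \sqrt{6}}{\left(-181 - 66\right) + \frac{1}{151}} = \frac{110 + \sqrt{6}}{-247 + \frac{1}{151}} = \frac{110 + \sqrt{6}}{- \frac{37296}{151}} = \left(110 + \sqrt{6}\right) \left(- \frac{151}{37296}\right) = - \frac{8305}{18648} - \frac{151 \sqrt{6}}{37296}$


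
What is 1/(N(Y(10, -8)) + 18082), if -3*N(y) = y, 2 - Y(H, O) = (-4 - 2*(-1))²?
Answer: 3/54248 ≈ 5.5302e-5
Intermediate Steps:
Y(H, O) = -2 (Y(H, O) = 2 - (-4 - 2*(-1))² = 2 - (-4 + 2)² = 2 - 1*(-2)² = 2 - 1*4 = 2 - 4 = -2)
N(y) = -y/3
1/(N(Y(10, -8)) + 18082) = 1/(-⅓*(-2) + 18082) = 1/(⅔ + 18082) = 1/(54248/3) = 3/54248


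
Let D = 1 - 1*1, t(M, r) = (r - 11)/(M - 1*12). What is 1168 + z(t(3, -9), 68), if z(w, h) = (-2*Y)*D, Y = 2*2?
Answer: 1168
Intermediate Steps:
t(M, r) = (-11 + r)/(-12 + M) (t(M, r) = (-11 + r)/(M - 12) = (-11 + r)/(-12 + M))
Y = 4
D = 0 (D = 1 - 1 = 0)
z(w, h) = 0 (z(w, h) = -2*4*0 = -8*0 = 0)
1168 + z(t(3, -9), 68) = 1168 + 0 = 1168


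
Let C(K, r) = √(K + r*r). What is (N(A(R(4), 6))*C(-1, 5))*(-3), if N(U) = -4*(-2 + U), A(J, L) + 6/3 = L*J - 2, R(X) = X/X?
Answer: 0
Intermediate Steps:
R(X) = 1
C(K, r) = √(K + r²)
A(J, L) = -4 + J*L (A(J, L) = -2 + (L*J - 2) = -2 + (J*L - 2) = -2 + (-2 + J*L) = -4 + J*L)
N(U) = 8 - 4*U
(N(A(R(4), 6))*C(-1, 5))*(-3) = ((8 - 4*(-4 + 1*6))*√(-1 + 5²))*(-3) = ((8 - 4*(-4 + 6))*√(-1 + 25))*(-3) = ((8 - 4*2)*√24)*(-3) = ((8 - 8)*(2*√6))*(-3) = (0*(2*√6))*(-3) = 0*(-3) = 0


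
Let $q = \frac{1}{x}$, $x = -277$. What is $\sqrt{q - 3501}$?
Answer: $\frac{i \sqrt{268628506}}{277} \approx 59.169 i$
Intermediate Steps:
$q = - \frac{1}{277}$ ($q = \frac{1}{-277} = - \frac{1}{277} \approx -0.0036101$)
$\sqrt{q - 3501} = \sqrt{- \frac{1}{277} - 3501} = \sqrt{- \frac{969778}{277}} = \frac{i \sqrt{268628506}}{277}$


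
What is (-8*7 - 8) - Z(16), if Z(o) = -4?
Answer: -60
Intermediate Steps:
(-8*7 - 8) - Z(16) = (-8*7 - 8) - 1*(-4) = (-56 - 8) + 4 = -64 + 4 = -60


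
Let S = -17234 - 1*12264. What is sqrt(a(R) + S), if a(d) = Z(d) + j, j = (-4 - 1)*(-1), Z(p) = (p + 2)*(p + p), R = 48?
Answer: I*sqrt(24693) ≈ 157.14*I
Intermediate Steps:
Z(p) = 2*p*(2 + p) (Z(p) = (2 + p)*(2*p) = 2*p*(2 + p))
j = 5 (j = -5*(-1) = 5)
a(d) = 5 + 2*d*(2 + d) (a(d) = 2*d*(2 + d) + 5 = 5 + 2*d*(2 + d))
S = -29498 (S = -17234 - 12264 = -29498)
sqrt(a(R) + S) = sqrt((5 + 2*48*(2 + 48)) - 29498) = sqrt((5 + 2*48*50) - 29498) = sqrt((5 + 4800) - 29498) = sqrt(4805 - 29498) = sqrt(-24693) = I*sqrt(24693)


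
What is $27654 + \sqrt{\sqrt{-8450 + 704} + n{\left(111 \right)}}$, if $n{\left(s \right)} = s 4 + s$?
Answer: $27654 + \sqrt{555 + i \sqrt{7746}} \approx 27678.0 + 1.8621 i$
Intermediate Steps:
$n{\left(s \right)} = 5 s$ ($n{\left(s \right)} = 4 s + s = 5 s$)
$27654 + \sqrt{\sqrt{-8450 + 704} + n{\left(111 \right)}} = 27654 + \sqrt{\sqrt{-8450 + 704} + 5 \cdot 111} = 27654 + \sqrt{\sqrt{-7746} + 555} = 27654 + \sqrt{i \sqrt{7746} + 555} = 27654 + \sqrt{555 + i \sqrt{7746}}$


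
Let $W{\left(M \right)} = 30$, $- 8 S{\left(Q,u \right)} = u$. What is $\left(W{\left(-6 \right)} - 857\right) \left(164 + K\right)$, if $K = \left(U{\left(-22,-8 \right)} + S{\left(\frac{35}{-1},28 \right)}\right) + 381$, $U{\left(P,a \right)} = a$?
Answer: $- \frac{882409}{2} \approx -4.412 \cdot 10^{5}$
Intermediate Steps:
$S{\left(Q,u \right)} = - \frac{u}{8}$
$K = \frac{739}{2}$ ($K = \left(-8 - \frac{7}{2}\right) + 381 = - \frac{23}{2} + 381 = \frac{739}{2} \approx 369.5$)
$\left(W{\left(-6 \right)} - 857\right) \left(164 + K\right) = \left(30 - 857\right) \left(164 + \frac{739}{2}\right) = \left(-827\right) \frac{1067}{2} = - \frac{882409}{2}$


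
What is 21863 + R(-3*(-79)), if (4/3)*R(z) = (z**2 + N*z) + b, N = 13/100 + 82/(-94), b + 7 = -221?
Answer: 1197311821/18800 ≈ 63687.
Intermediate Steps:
b = -228 (b = -7 - 221 = -228)
N = -3489/4700 (N = 13*(1/100) + 82*(-1/94) = 13/100 - 41/47 = -3489/4700 ≈ -0.74234)
R(z) = -171 - 10467*z/18800 + 3*z**2/4 (R(z) = 3*((z**2 - 3489*z/4700) - 228)/4 = 3*(-228 + z**2 - 3489*z/4700)/4 = -171 - 10467*z/18800 + 3*z**2/4)
21863 + R(-3*(-79)) = 21863 + (-171 - (-31401)*(-79)/18800 + 3*(-3*(-79))**2/4) = 21863 + (-171 - 10467/18800*237 + (3/4)*237**2) = 21863 + (-171 - 2480679/18800 + (3/4)*56169) = 21863 + (-171 - 2480679/18800 + 168507/4) = 21863 + 786287421/18800 = 1197311821/18800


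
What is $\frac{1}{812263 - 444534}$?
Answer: $\frac{1}{367729} \approx 2.7194 \cdot 10^{-6}$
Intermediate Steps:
$\frac{1}{812263 - 444534} = \frac{1}{367729}$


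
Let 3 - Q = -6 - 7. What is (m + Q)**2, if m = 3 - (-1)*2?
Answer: 441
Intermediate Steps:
m = 5 (m = 3 - 1*(-2) = 3 + 2 = 5)
Q = 16 (Q = 3 - (-6 - 7) = 3 - 1*(-13) = 3 + 13 = 16)
(m + Q)**2 = (5 + 16)**2 = 21**2 = 441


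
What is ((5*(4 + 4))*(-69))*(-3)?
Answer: 8280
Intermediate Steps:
((5*(4 + 4))*(-69))*(-3) = ((5*8)*(-69))*(-3) = (40*(-69))*(-3) = -2760*(-3) = 8280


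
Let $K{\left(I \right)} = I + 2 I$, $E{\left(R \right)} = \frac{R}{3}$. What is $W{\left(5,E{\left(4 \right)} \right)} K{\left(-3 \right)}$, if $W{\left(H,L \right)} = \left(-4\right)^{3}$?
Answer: $576$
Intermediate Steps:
$E{\left(R \right)} = \frac{R}{3}$ ($E{\left(R \right)} = R \frac{1}{3} = \frac{R}{3}$)
$K{\left(I \right)} = 3 I$
$W{\left(H,L \right)} = -64$
$W{\left(5,E{\left(4 \right)} \right)} K{\left(-3 \right)} = - 64 \cdot 3 \left(-3\right) = \left(-64\right) \left(-9\right) = 576$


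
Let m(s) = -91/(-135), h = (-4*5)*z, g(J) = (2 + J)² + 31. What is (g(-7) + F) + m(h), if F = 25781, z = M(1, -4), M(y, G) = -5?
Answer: 3488086/135 ≈ 25838.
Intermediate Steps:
z = -5
g(J) = 31 + (2 + J)²
h = 100 (h = -4*5*(-5) = -20*(-5) = 100)
m(s) = 91/135 (m(s) = -91*(-1/135) = 91/135)
(g(-7) + F) + m(h) = ((31 + (2 - 7)²) + 25781) + 91/135 = ((31 + (-5)²) + 25781) + 91/135 = ((31 + 25) + 25781) + 91/135 = (56 + 25781) + 91/135 = 25837 + 91/135 = 3488086/135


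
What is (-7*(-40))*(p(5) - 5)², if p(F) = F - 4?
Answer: 4480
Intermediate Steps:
p(F) = -4 + F
(-7*(-40))*(p(5) - 5)² = (-7*(-40))*((-4 + 5) - 5)² = 280*(1 - 5)² = 280*(-4)² = 280*16 = 4480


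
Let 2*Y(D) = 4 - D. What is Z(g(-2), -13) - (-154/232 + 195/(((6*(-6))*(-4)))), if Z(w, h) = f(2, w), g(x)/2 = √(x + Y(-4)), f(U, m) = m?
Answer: -961/1392 + 2*√2 ≈ 2.1381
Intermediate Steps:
Y(D) = 2 - D/2 (Y(D) = (4 - D)/2 = 2 - D/2)
g(x) = 2*√(4 + x) (g(x) = 2*√(x + (2 - ½*(-4))) = 2*√(x + (2 + 2)) = 2*√(x + 4) = 2*√(4 + x))
Z(w, h) = w
Z(g(-2), -13) - (-154/232 + 195/(((6*(-6))*(-4)))) = 2*√(4 - 2) - (-154/232 + 195/(((6*(-6))*(-4)))) = 2*√2 - (-154*1/232 + 195/((-36*(-4)))) = 2*√2 - (-77/116 + 195/144) = 2*√2 - (-77/116 + 195*(1/144)) = 2*√2 - (-77/116 + 65/48) = 2*√2 - 1*961/1392 = 2*√2 - 961/1392 = -961/1392 + 2*√2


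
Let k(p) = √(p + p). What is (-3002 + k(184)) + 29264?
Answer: 26262 + 4*√23 ≈ 26281.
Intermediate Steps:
k(p) = √2*√p (k(p) = √(2*p) = √2*√p)
(-3002 + k(184)) + 29264 = (-3002 + √2*√184) + 29264 = (-3002 + √2*(2*√46)) + 29264 = (-3002 + 4*√23) + 29264 = 26262 + 4*√23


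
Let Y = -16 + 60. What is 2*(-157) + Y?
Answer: -270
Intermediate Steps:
Y = 44
2*(-157) + Y = 2*(-157) + 44 = -314 + 44 = -270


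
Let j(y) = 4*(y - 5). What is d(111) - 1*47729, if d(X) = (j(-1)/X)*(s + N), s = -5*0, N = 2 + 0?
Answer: -1765989/37 ≈ -47729.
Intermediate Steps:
j(y) = -20 + 4*y (j(y) = 4*(-5 + y) = -20 + 4*y)
N = 2
s = 0
d(X) = -48/X (d(X) = ((-20 + 4*(-1))/X)*(0 + 2) = ((-20 - 4)/X)*2 = -24/X*2 = -48/X)
d(111) - 1*47729 = -48/111 - 1*47729 = -48*1/111 - 47729 = -16/37 - 47729 = -1765989/37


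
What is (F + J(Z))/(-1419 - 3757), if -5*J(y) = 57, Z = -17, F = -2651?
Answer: 1664/3235 ≈ 0.51437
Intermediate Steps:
J(y) = -57/5 (J(y) = -⅕*57 = -57/5)
(F + J(Z))/(-1419 - 3757) = (-2651 - 57/5)/(-1419 - 3757) = -13312/5/(-5176) = -13312/5*(-1/5176) = 1664/3235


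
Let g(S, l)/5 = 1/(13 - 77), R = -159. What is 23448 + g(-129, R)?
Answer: 1500667/64 ≈ 23448.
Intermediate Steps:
g(S, l) = -5/64 (g(S, l) = 5/(13 - 77) = 5/(-64) = 5*(-1/64) = -5/64)
23448 + g(-129, R) = 23448 - 5/64 = 1500667/64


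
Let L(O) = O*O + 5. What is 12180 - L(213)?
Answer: -33194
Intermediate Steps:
L(O) = 5 + O² (L(O) = O² + 5 = 5 + O²)
12180 - L(213) = 12180 - (5 + 213²) = 12180 - (5 + 45369) = 12180 - 1*45374 = 12180 - 45374 = -33194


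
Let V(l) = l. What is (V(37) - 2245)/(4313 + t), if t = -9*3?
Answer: -1104/2143 ≈ -0.51517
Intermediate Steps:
t = -27
(V(37) - 2245)/(4313 + t) = (37 - 2245)/(4313 - 27) = -2208/4286 = -2208*1/4286 = -1104/2143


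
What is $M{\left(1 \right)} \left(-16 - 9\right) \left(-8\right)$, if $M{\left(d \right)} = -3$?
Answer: $-600$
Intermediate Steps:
$M{\left(1 \right)} \left(-16 - 9\right) \left(-8\right) = - 3 \left(-16 - 9\right) \left(-8\right) = \left(-3\right) \left(-25\right) \left(-8\right) = 75 \left(-8\right) = -600$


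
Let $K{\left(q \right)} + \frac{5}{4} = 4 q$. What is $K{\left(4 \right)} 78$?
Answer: $\frac{2301}{2} \approx 1150.5$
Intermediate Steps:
$K{\left(q \right)} = - \frac{5}{4} + 4 q$
$K{\left(4 \right)} 78 = \left(- \frac{5}{4} + 4 \cdot 4\right) 78 = \left(- \frac{5}{4} + 16\right) 78 = \frac{59}{4} \cdot 78 = \frac{2301}{2}$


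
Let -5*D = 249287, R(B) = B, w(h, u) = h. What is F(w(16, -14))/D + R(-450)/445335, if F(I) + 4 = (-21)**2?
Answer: -72349075/7401081743 ≈ -0.0097755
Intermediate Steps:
D = -249287/5 (D = -1/5*249287 = -249287/5 ≈ -49857.)
F(I) = 437 (F(I) = -4 + (-21)**2 = -4 + 441 = 437)
F(w(16, -14))/D + R(-450)/445335 = 437/(-249287/5) - 450/445335 = 437*(-5/249287) - 450*1/445335 = -2185/249287 - 30/29689 = -72349075/7401081743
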